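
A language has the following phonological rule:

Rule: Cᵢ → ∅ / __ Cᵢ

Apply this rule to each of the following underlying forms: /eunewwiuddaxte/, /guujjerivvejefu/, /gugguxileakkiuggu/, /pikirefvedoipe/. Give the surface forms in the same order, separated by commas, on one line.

/eunewwiuddaxte/: /ww/ is a geminate; the first /w/ deletes. /dd/ is a geminate; the first /d/ deletes. → [eunewiudaxte].
/guujjerivvejefu/: /jj/ is a geminate; the first /j/ deletes. /vv/ is a geminate; the first /v/ deletes. → [guujerivejefu].
/gugguxileakkiuggu/: /gg/ is a geminate; the first /g/ deletes. /kk/ is a geminate; the first /k/ deletes. /gg/ is a geminate; the first /g/ deletes. → [guguxileakiugu].
/pikirefvedoipe/: the rule's environment is not met; surfaces unchanged as [pikirefvedoipe].

eunewiudaxte, guujerivejefu, guguxileakiugu, pikirefvedoipe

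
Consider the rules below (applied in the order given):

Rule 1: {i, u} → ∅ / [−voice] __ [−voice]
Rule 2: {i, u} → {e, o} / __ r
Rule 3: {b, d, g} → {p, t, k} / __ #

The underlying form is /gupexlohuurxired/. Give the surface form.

Rule 1 (high vowel syncope): no segment meets the environment; /gupexlohuurxired/ is unchanged.
Rule 2 (pre-rhotic lowering): /u/ is a high vowel immediately before /r/, so it lowers to [o]. /i/ is a high vowel immediately before /r/, so it lowers to [e]. /gupexlohuurxired/ → gupexlohuorxered.
Rule 3 (final devoicing): /d/ is a voiced stop in word-final position, so it devoices to [t]. /gupexlohuorxered/ → gupexlohuorxeret.

gupexlohuorxeret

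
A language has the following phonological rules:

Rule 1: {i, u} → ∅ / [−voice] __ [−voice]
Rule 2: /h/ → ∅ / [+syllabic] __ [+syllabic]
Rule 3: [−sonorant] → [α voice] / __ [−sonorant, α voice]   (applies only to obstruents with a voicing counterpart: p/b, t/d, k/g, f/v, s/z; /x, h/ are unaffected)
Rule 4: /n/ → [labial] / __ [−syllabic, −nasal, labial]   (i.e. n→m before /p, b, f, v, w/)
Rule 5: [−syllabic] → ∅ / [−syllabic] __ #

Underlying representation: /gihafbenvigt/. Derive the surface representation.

giavbemvik

Rule 1 (high vowel syncope): no segment meets the environment; /gihafbenvigt/ is unchanged.
Rule 2 (intervocalic h-deletion): /h/ occurs between vowels /i/ and /a/, so it deletes. /gihafbenvigt/ → giafbenvigt.
Rule 3 (regressive voicing assimilation): /f/ precedes the voiced obstruent /b/, so it voices to [v] by assimilation. /g/ precedes the voiceless obstruent /t/, so it devoices to [k] by assimilation. /giafbenvigt/ → giavbenvikt.
Rule 4 (nasal place assimilation): /n/ precedes the labial consonant /v/, so it assimilates in place to [m]. /giavbenvikt/ → giavbemvikt.
Rule 5 (final cluster simplification): /t/ is the second consonant of a word-final cluster /kt/, so it deletes. /giavbemvikt/ → giavbemvik.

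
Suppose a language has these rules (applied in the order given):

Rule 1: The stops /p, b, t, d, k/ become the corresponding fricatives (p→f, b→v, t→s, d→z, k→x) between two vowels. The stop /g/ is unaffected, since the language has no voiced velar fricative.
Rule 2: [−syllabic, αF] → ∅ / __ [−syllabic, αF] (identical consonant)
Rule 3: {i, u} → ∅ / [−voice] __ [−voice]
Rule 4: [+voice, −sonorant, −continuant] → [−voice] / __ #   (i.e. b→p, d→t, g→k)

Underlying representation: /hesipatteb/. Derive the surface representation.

Rule 1 (intervocalic spirantization): /p/ is a stop between vowels /i/ and /a/, so it spirantizes to the fricative [f]. /hesipatteb/ → hesifatteb.
Rule 2 (degemination): /tt/ is a geminate; the first /t/ deletes. /hesifatteb/ → hesifateb.
Rule 3 (high vowel syncope): /i/ is a high vowel flanked by voiceless consonants /s/ and /f/, so it deletes. /hesifateb/ → hesfateb.
Rule 4 (final devoicing): /b/ is a voiced stop in word-final position, so it devoices to [p]. /hesfateb/ → hesfatep.

hesfatep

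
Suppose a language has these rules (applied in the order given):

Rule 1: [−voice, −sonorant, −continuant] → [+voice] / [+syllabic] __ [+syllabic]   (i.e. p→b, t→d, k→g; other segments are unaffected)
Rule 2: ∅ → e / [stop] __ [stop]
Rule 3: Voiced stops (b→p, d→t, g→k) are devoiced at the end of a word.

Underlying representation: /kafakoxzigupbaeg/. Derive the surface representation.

kafagoxzigupebaek

Rule 1 (intervocalic voicing): /k/ is a voiceless stop between vowels /a/ and /o/, so it voices to [g]. /kafakoxzigupbaeg/ → kafagoxzigupbaeg.
Rule 2 (stop-cluster e-epenthesis): /p/ and /b/ form a stop–stop cluster, so [e] is inserted between them. /kafagoxzigupbaeg/ → kafagoxzigupebaeg.
Rule 3 (final devoicing): /g/ is a voiced stop in word-final position, so it devoices to [k]. /kafagoxzigupebaeg/ → kafagoxzigupebaek.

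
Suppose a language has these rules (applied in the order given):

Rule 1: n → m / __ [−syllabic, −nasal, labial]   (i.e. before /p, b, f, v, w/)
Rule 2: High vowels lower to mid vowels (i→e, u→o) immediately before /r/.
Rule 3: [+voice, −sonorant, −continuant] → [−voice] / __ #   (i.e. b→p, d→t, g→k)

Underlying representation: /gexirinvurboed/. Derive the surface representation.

gexerimvorboet

Rule 1 (nasal place assimilation): /n/ precedes the labial consonant /v/, so it assimilates in place to [m]. /gexirinvurboed/ → gexirimvurboed.
Rule 2 (pre-rhotic lowering): /i/ is a high vowel immediately before /r/, so it lowers to [e]. /u/ is a high vowel immediately before /r/, so it lowers to [o]. /gexirimvurboed/ → gexerimvorboed.
Rule 3 (final devoicing): /d/ is a voiced stop in word-final position, so it devoices to [t]. /gexerimvorboed/ → gexerimvorboet.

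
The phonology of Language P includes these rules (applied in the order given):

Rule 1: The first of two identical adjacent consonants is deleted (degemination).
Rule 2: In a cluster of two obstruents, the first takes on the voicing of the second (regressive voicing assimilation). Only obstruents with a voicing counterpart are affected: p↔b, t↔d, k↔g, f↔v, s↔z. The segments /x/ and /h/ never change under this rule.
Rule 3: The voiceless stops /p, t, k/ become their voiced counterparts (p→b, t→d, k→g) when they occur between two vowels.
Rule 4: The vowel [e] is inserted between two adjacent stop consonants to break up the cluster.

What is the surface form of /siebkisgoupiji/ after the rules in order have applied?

Rule 1 (degemination): no segment meets the environment; /siebkisgoupiji/ is unchanged.
Rule 2 (regressive voicing assimilation): /b/ precedes the voiceless obstruent /k/, so it devoices to [p] by assimilation. /s/ precedes the voiced obstruent /g/, so it voices to [z] by assimilation. /siebkisgoupiji/ → siepkizgoupiji.
Rule 3 (intervocalic voicing): /p/ is a voiceless stop between vowels /u/ and /i/, so it voices to [b]. /siepkizgoupiji/ → siepkizgoubiji.
Rule 4 (stop-cluster e-epenthesis): /p/ and /k/ form a stop–stop cluster, so [e] is inserted between them. /siepkizgoubiji/ → siepekizgoubiji.

siepekizgoubiji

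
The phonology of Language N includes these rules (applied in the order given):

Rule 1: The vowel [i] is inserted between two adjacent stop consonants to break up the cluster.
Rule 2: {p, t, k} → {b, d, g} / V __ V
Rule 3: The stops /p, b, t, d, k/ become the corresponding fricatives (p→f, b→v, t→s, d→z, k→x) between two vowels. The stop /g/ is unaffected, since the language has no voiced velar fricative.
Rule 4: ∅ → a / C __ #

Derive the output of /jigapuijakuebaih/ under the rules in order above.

jigavuijaguevaiha

Rule 1 (stop-cluster i-epenthesis): no segment meets the environment; /jigapuijakuebaih/ is unchanged.
Rule 2 (intervocalic voicing): /p/ is a voiceless stop between vowels /a/ and /u/, so it voices to [b]. /k/ is a voiceless stop between vowels /a/ and /u/, so it voices to [g]. /jigapuijakuebaih/ → jigabuijaguebaih.
Rule 3 (intervocalic spirantization): /b/ is a stop between vowels /a/ and /u/, so it spirantizes to the fricative [v]. /b/ is a stop between vowels /e/ and /a/, so it spirantizes to the fricative [v]. /jigabuijaguebaih/ → jigavuijaguevaih.
Rule 4 (final a-epenthesis): the form ends in the consonant /h/, so [a] is inserted word-finally. /jigavuijaguevaih/ → jigavuijaguevaiha.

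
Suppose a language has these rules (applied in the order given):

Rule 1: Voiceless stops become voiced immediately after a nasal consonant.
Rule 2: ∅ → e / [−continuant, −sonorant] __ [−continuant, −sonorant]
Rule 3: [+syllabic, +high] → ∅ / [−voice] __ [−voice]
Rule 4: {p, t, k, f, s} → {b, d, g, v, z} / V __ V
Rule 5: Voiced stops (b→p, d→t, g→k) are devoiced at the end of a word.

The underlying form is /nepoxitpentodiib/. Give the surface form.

neboxtebendodiip

Rule 1 (post-nasal voicing): /t/ is a voiceless stop immediately after the nasal /n/, so it voices to [d]. /nepoxitpentodiib/ → nepoxitpendodiib.
Rule 2 (stop-cluster e-epenthesis): /t/ and /p/ form a stop–stop cluster, so [e] is inserted between them. /nepoxitpendodiib/ → nepoxitependodiib.
Rule 3 (high vowel syncope): /i/ is a high vowel flanked by voiceless consonants /x/ and /t/, so it deletes. /nepoxitependodiib/ → nepoxtependodiib.
Rule 4 (intervocalic voicing): /p/ is a voiceless obstruent between vowels /e/ and /o/, so it voices to [b]. /p/ is a voiceless obstruent between vowels /e/ and /e/, so it voices to [b]. /nepoxtependodiib/ → neboxtebendodiib.
Rule 5 (final devoicing): /b/ is a voiced stop in word-final position, so it devoices to [p]. /neboxtebendodiib/ → neboxtebendodiip.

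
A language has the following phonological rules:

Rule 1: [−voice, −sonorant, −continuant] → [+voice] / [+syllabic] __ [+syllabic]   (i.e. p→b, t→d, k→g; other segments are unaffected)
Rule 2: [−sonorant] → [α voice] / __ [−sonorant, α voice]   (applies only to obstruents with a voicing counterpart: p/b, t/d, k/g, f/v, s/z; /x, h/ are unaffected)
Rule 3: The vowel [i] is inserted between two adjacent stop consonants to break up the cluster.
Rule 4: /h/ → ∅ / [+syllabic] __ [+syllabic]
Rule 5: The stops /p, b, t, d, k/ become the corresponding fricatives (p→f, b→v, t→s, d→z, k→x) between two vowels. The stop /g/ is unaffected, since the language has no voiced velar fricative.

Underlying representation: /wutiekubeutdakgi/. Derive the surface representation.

Rule 1 (intervocalic voicing): /t/ is a voiceless stop between vowels /u/ and /i/, so it voices to [d]. /k/ is a voiceless stop between vowels /e/ and /u/, so it voices to [g]. /wutiekubeutdakgi/ → wudiegubeutdakgi.
Rule 2 (regressive voicing assimilation): /t/ precedes the voiced obstruent /d/, so it voices to [d] by assimilation. /k/ precedes the voiced obstruent /g/, so it voices to [g] by assimilation. /wudiegubeutdakgi/ → wudiegubeuddaggi.
Rule 3 (stop-cluster i-epenthesis): /d/ and /d/ form a stop–stop cluster, so [i] is inserted between them. /g/ and /g/ form a stop–stop cluster, so [i] is inserted between them. /wudiegubeuddaggi/ → wudiegubeudidagigi.
Rule 4 (intervocalic h-deletion): no segment meets the environment; /wudiegubeudidagigi/ is unchanged.
Rule 5 (intervocalic spirantization): /d/ is a stop between vowels /u/ and /i/, so it spirantizes to the fricative [z]. /b/ is a stop between vowels /u/ and /e/, so it spirantizes to the fricative [v]. /d/ is a stop between vowels /u/ and /i/, so it spirantizes to the fricative [z]. /d/ is a stop between vowels /i/ and /a/, so it spirantizes to the fricative [z]. /wudiegubeudidagigi/ → wuzieguveuzizagigi.

wuzieguveuzizagigi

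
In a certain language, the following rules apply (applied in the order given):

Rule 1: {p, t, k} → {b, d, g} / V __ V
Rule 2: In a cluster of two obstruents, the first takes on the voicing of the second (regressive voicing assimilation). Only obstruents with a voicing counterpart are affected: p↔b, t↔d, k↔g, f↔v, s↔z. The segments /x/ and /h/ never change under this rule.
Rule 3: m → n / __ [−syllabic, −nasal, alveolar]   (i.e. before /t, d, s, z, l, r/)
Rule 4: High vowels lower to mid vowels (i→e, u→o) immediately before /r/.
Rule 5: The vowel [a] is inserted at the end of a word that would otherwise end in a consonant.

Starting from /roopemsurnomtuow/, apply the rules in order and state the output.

roobensornontuowa

Rule 1 (intervocalic voicing): /p/ is a voiceless stop between vowels /o/ and /e/, so it voices to [b]. /roopemsurnomtuow/ → roobemsurnomtuow.
Rule 2 (regressive voicing assimilation): no segment meets the environment; /roobemsurnomtuow/ is unchanged.
Rule 3 (nasal place assimilation): /m/ precedes the alveolar consonant /s/, so it assimilates in place to [n]. /m/ precedes the alveolar consonant /t/, so it assimilates in place to [n]. /roobemsurnomtuow/ → roobensurnontuow.
Rule 4 (pre-rhotic lowering): /u/ is a high vowel immediately before /r/, so it lowers to [o]. /roobensurnontuow/ → roobensornontuow.
Rule 5 (final a-epenthesis): the form ends in the consonant /w/, so [a] is inserted word-finally. /roobensornontuow/ → roobensornontuowa.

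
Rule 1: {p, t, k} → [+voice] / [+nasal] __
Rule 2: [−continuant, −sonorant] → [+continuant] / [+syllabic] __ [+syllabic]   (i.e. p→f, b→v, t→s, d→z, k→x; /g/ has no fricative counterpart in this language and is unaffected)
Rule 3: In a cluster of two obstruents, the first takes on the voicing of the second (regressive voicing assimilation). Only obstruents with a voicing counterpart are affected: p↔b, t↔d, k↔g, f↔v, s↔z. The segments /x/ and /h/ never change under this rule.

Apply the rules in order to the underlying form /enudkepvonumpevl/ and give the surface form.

Rule 1 (post-nasal voicing): /p/ is a voiceless stop immediately after the nasal /m/, so it voices to [b]. /enudkepvonumpevl/ → enudkepvonumbevl.
Rule 2 (intervocalic spirantization): no segment meets the environment; /enudkepvonumbevl/ is unchanged.
Rule 3 (regressive voicing assimilation): /d/ precedes the voiceless obstruent /k/, so it devoices to [t] by assimilation. /p/ precedes the voiced obstruent /v/, so it voices to [b] by assimilation. /enudkepvonumbevl/ → enutkebvonumbevl.

enutkebvonumbevl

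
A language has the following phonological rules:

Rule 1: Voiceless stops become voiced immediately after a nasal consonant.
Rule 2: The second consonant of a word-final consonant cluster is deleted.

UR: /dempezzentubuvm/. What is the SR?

dembezzendubuv

Rule 1 (post-nasal voicing): /p/ is a voiceless stop immediately after the nasal /m/, so it voices to [b]. /t/ is a voiceless stop immediately after the nasal /n/, so it voices to [d]. /dempezzentubuvm/ → dembezzendubuvm.
Rule 2 (final cluster simplification): /m/ is the second consonant of a word-final cluster /vm/, so it deletes. /dembezzendubuvm/ → dembezzendubuv.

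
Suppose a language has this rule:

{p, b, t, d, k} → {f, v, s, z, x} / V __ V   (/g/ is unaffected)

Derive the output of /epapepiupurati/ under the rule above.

/p/ is a stop between vowels /e/ and /a/, so it spirantizes to the fricative [f].
/p/ is a stop between vowels /a/ and /e/, so it spirantizes to the fricative [f].
/p/ is a stop between vowels /e/ and /i/, so it spirantizes to the fricative [f].
/p/ is a stop between vowels /u/ and /u/, so it spirantizes to the fricative [f].
/t/ is a stop between vowels /a/ and /i/, so it spirantizes to the fricative [s].
Surface form: [efafefiufurasi].

efafefiufurasi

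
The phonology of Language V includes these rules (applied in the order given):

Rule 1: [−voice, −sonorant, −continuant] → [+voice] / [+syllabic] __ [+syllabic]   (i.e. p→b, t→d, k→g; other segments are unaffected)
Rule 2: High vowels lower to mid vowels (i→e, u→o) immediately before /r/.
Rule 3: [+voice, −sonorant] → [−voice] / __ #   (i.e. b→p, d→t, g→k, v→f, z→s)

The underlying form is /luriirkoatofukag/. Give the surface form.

lorierkoadofugak

Rule 1 (intervocalic voicing): /t/ is a voiceless stop between vowels /a/ and /o/, so it voices to [d]. /k/ is a voiceless stop between vowels /u/ and /a/, so it voices to [g]. /luriirkoatofukag/ → luriirkoadofugag.
Rule 2 (pre-rhotic lowering): /u/ is a high vowel immediately before /r/, so it lowers to [o]. /i/ is a high vowel immediately before /r/, so it lowers to [e]. /luriirkoadofugag/ → lorierkoadofugag.
Rule 3 (final devoicing): /g/ is a voiced obstruent in word-final position, so it devoices to [k]. /lorierkoadofugag/ → lorierkoadofugak.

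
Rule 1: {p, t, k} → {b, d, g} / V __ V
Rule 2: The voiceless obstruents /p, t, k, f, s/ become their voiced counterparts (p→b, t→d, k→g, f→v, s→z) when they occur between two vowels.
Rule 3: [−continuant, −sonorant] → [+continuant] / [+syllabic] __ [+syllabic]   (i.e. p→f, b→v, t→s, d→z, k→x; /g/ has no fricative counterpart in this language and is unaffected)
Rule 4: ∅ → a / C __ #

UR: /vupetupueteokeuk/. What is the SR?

vuvezuvuezeogeuka

Rule 1 (intervocalic voicing): /p/ is a voiceless stop between vowels /u/ and /e/, so it voices to [b]. /t/ is a voiceless stop between vowels /e/ and /u/, so it voices to [d]. /p/ is a voiceless stop between vowels /u/ and /u/, so it voices to [b]. /t/ is a voiceless stop between vowels /e/ and /e/, so it voices to [d]. /k/ is a voiceless stop between vowels /o/ and /e/, so it voices to [g]. /vupetupueteokeuk/ → vubedubuedeogeuk.
Rule 2 (intervocalic voicing): no segment meets the environment; /vubedubuedeogeuk/ is unchanged.
Rule 3 (intervocalic spirantization): /b/ is a stop between vowels /u/ and /e/, so it spirantizes to the fricative [v]. /d/ is a stop between vowels /e/ and /u/, so it spirantizes to the fricative [z]. /b/ is a stop between vowels /u/ and /u/, so it spirantizes to the fricative [v]. /d/ is a stop between vowels /e/ and /e/, so it spirantizes to the fricative [z]. /vubedubuedeogeuk/ → vuvezuvuezeogeuk.
Rule 4 (final a-epenthesis): the form ends in the consonant /k/, so [a] is inserted word-finally. /vuvezuvuezeogeuk/ → vuvezuvuezeogeuka.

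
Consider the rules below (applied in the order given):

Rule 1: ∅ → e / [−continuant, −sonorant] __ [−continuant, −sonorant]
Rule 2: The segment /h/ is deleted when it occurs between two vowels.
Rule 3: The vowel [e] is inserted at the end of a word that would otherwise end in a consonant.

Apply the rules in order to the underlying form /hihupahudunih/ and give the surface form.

hiupaudunihe

Rule 1 (stop-cluster e-epenthesis): no segment meets the environment; /hihupahudunih/ is unchanged.
Rule 2 (intervocalic h-deletion): /h/ occurs between vowels /i/ and /u/, so it deletes. /h/ occurs between vowels /a/ and /u/, so it deletes. /hihupahudunih/ → hiupaudunih.
Rule 3 (final e-epenthesis): the form ends in the consonant /h/, so [e] is inserted word-finally. /hiupaudunih/ → hiupaudunihe.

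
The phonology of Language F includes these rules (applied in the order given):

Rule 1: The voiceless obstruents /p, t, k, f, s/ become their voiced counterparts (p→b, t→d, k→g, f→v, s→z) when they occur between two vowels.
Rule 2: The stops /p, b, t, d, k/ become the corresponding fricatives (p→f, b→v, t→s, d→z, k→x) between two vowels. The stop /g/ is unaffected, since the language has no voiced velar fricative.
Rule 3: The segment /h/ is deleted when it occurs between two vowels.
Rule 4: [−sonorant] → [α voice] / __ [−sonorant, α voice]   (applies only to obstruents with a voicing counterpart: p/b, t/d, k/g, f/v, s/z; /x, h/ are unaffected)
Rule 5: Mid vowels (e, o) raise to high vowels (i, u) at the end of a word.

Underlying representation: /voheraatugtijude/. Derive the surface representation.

Rule 1 (intervocalic voicing): /t/ is a voiceless obstruent between vowels /a/ and /u/, so it voices to [d]. /voheraatugtijude/ → voheraadugtijude.
Rule 2 (intervocalic spirantization): /d/ is a stop between vowels /a/ and /u/, so it spirantizes to the fricative [z]. /d/ is a stop between vowels /u/ and /e/, so it spirantizes to the fricative [z]. /voheraadugtijude/ → voheraazugtijuze.
Rule 3 (intervocalic h-deletion): /h/ occurs between vowels /o/ and /e/, so it deletes. /voheraazugtijuze/ → voeraazugtijuze.
Rule 4 (regressive voicing assimilation): /g/ precedes the voiceless obstruent /t/, so it devoices to [k] by assimilation. /voeraazugtijuze/ → voeraazuktijuze.
Rule 5 (final vowel raising): /e/ is a mid vowel in word-final position, so it raises to [i]. /voeraazuktijuze/ → voeraazuktijuzi.

voeraazuktijuzi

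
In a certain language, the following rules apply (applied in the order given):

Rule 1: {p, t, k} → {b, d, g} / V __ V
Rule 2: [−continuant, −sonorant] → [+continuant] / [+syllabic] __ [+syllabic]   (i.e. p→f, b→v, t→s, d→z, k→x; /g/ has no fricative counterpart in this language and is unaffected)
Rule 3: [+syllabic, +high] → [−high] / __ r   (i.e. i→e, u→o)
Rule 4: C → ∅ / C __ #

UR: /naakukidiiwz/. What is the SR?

Rule 1 (intervocalic voicing): /k/ is a voiceless stop between vowels /a/ and /u/, so it voices to [g]. /k/ is a voiceless stop between vowels /u/ and /i/, so it voices to [g]. /naakukidiiwz/ → naagugidiiwz.
Rule 2 (intervocalic spirantization): /d/ is a stop between vowels /i/ and /i/, so it spirantizes to the fricative [z]. /naagugidiiwz/ → naagugiziiwz.
Rule 3 (pre-rhotic lowering): no segment meets the environment; /naagugiziiwz/ is unchanged.
Rule 4 (final cluster simplification): /z/ is the second consonant of a word-final cluster /wz/, so it deletes. /naagugiziiwz/ → naagugiziiw.

naagugiziiw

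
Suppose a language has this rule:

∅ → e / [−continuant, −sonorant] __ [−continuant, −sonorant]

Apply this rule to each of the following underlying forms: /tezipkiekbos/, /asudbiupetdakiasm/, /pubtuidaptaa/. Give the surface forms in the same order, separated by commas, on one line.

/tezipkiekbos/: /p/ and /k/ form a stop–stop cluster, so [e] is inserted between them. /k/ and /b/ form a stop–stop cluster, so [e] is inserted between them. → [tezipekiekebos].
/asudbiupetdakiasm/: /d/ and /b/ form a stop–stop cluster, so [e] is inserted between them. /t/ and /d/ form a stop–stop cluster, so [e] is inserted between them. → [asudebiupetedakiasm].
/pubtuidaptaa/: /b/ and /t/ form a stop–stop cluster, so [e] is inserted between them. /p/ and /t/ form a stop–stop cluster, so [e] is inserted between them. → [pubetuidapetaa].

tezipekiekebos, asudebiupetedakiasm, pubetuidapetaa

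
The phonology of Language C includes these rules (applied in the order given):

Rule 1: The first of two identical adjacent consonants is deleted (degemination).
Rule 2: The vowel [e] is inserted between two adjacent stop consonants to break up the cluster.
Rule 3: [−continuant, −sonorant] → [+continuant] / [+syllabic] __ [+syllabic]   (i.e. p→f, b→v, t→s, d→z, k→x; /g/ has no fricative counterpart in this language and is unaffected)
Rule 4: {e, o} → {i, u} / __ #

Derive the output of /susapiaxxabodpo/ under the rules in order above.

susafiaxavozefu

Rule 1 (degemination): /xx/ is a geminate; the first /x/ deletes. /susapiaxxabodpo/ → susapiaxabodpo.
Rule 2 (stop-cluster e-epenthesis): /d/ and /p/ form a stop–stop cluster, so [e] is inserted between them. /susapiaxabodpo/ → susapiaxabodepo.
Rule 3 (intervocalic spirantization): /p/ is a stop between vowels /a/ and /i/, so it spirantizes to the fricative [f]. /b/ is a stop between vowels /a/ and /o/, so it spirantizes to the fricative [v]. /d/ is a stop between vowels /o/ and /e/, so it spirantizes to the fricative [z]. /p/ is a stop between vowels /e/ and /o/, so it spirantizes to the fricative [f]. /susapiaxabodepo/ → susafiaxavozefo.
Rule 4 (final vowel raising): /o/ is a mid vowel in word-final position, so it raises to [u]. /susafiaxavozefo/ → susafiaxavozefu.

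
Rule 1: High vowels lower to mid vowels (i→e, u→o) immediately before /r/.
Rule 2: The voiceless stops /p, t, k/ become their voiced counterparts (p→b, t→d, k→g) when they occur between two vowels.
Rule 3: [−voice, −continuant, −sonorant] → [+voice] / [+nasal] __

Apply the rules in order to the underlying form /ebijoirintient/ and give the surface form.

ebijoerindiend

Rule 1 (pre-rhotic lowering): /i/ is a high vowel immediately before /r/, so it lowers to [e]. /ebijoirintient/ → ebijoerintient.
Rule 2 (intervocalic voicing): no segment meets the environment; /ebijoerintient/ is unchanged.
Rule 3 (post-nasal voicing): /t/ is a voiceless stop immediately after the nasal /n/, so it voices to [d]. /t/ is a voiceless stop immediately after the nasal /n/, so it voices to [d]. /ebijoerintient/ → ebijoerindiend.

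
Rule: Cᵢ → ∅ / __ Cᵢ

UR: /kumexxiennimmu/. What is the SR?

/xx/ is a geminate; the first /x/ deletes.
/nn/ is a geminate; the first /n/ deletes.
/mm/ is a geminate; the first /m/ deletes.
The other instances of /k/, /m/, /x/, /n/ do not occur in the required environment and remain unchanged.
Surface form: [kumexienimu].

kumexienimu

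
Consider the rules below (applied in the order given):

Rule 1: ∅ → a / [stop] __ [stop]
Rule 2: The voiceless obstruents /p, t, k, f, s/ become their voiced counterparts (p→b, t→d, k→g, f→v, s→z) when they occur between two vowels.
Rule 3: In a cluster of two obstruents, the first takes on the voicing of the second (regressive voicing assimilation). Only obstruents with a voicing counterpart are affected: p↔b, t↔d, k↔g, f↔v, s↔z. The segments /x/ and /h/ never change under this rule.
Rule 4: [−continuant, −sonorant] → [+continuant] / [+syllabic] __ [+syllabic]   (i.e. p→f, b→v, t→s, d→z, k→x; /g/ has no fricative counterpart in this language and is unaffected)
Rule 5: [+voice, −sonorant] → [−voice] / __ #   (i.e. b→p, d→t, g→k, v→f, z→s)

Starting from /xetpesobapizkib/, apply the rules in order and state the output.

Rule 1 (stop-cluster a-epenthesis): /t/ and /p/ form a stop–stop cluster, so [a] is inserted between them. /xetpesobapizkib/ → xetapesobapizkib.
Rule 2 (intervocalic voicing): /t/ is a voiceless obstruent between vowels /e/ and /a/, so it voices to [d]. /p/ is a voiceless obstruent between vowels /a/ and /e/, so it voices to [b]. /s/ is a voiceless obstruent between vowels /e/ and /o/, so it voices to [z]. /p/ is a voiceless obstruent between vowels /a/ and /i/, so it voices to [b]. /xetapesobapizkib/ → xedabezobabizkib.
Rule 3 (regressive voicing assimilation): /z/ precedes the voiceless obstruent /k/, so it devoices to [s] by assimilation. /xedabezobabizkib/ → xedabezobabiskib.
Rule 4 (intervocalic spirantization): /d/ is a stop between vowels /e/ and /a/, so it spirantizes to the fricative [z]. /b/ is a stop between vowels /a/ and /e/, so it spirantizes to the fricative [v]. /b/ is a stop between vowels /o/ and /a/, so it spirantizes to the fricative [v]. /b/ is a stop between vowels /a/ and /i/, so it spirantizes to the fricative [v]. /xedabezobabiskib/ → xezavezovaviskib.
Rule 5 (final devoicing): /b/ is a voiced obstruent in word-final position, so it devoices to [p]. /xezavezovaviskib/ → xezavezovaviskip.

xezavezovaviskip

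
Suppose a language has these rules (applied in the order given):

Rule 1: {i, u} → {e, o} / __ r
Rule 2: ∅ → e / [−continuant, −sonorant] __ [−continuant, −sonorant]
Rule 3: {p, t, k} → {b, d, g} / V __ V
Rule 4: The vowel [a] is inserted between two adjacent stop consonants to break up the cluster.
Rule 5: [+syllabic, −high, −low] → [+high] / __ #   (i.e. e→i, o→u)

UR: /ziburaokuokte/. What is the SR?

Rule 1 (pre-rhotic lowering): /u/ is a high vowel immediately before /r/, so it lowers to [o]. /ziburaokuokte/ → ziboraokuokte.
Rule 2 (stop-cluster e-epenthesis): /k/ and /t/ form a stop–stop cluster, so [e] is inserted between them. /ziboraokuokte/ → ziboraokuokete.
Rule 3 (intervocalic voicing): /k/ is a voiceless stop between vowels /o/ and /u/, so it voices to [g]. /k/ is a voiceless stop between vowels /o/ and /e/, so it voices to [g]. /t/ is a voiceless stop between vowels /e/ and /e/, so it voices to [d]. /ziboraokuokete/ → ziboraoguogede.
Rule 4 (stop-cluster a-epenthesis): no segment meets the environment; /ziboraoguogede/ is unchanged.
Rule 5 (final vowel raising): /e/ is a mid vowel in word-final position, so it raises to [i]. /ziboraoguogede/ → ziboraoguogedi.

ziboraoguogedi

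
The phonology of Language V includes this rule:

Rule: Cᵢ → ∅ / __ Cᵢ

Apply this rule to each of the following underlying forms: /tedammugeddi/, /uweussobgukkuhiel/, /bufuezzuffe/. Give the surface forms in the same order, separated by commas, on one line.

/tedammugeddi/: /mm/ is a geminate; the first /m/ deletes. /dd/ is a geminate; the first /d/ deletes. → [tedamugedi].
/uweussobgukkuhiel/: /ss/ is a geminate; the first /s/ deletes. /kk/ is a geminate; the first /k/ deletes. → [uweusobgukuhiel].
/bufuezzuffe/: /zz/ is a geminate; the first /z/ deletes. /ff/ is a geminate; the first /f/ deletes. → [bufuezufe].

tedamugedi, uweusobgukuhiel, bufuezufe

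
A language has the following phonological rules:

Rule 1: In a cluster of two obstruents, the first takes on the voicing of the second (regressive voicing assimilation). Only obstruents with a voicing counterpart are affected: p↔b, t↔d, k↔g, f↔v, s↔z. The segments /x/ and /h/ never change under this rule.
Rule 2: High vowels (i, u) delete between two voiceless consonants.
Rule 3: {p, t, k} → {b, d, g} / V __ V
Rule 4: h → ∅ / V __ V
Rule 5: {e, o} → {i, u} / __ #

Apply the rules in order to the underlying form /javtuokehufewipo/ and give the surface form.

Rule 1 (regressive voicing assimilation): /v/ precedes the voiceless obstruent /t/, so it devoices to [f] by assimilation. /javtuokehufewipo/ → jaftuokehufewipo.
Rule 2 (high vowel syncope): /u/ is a high vowel flanked by voiceless consonants /h/ and /f/, so it deletes. /jaftuokehufewipo/ → jaftuokehfewipo.
Rule 3 (intervocalic voicing): /k/ is a voiceless stop between vowels /o/ and /e/, so it voices to [g]. /p/ is a voiceless stop between vowels /i/ and /o/, so it voices to [b]. /jaftuokehfewipo/ → jaftuogehfewibo.
Rule 4 (intervocalic h-deletion): no segment meets the environment; /jaftuogehfewibo/ is unchanged.
Rule 5 (final vowel raising): /o/ is a mid vowel in word-final position, so it raises to [u]. /jaftuogehfewibo/ → jaftuogehfewibu.

jaftuogehfewibu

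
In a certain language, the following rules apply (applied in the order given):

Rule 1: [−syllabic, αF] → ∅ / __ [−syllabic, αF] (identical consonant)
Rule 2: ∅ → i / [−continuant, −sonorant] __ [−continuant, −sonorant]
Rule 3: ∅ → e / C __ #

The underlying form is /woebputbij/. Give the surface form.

woebiputibije

Rule 1 (degemination): no segment meets the environment; /woebputbij/ is unchanged.
Rule 2 (stop-cluster i-epenthesis): /b/ and /p/ form a stop–stop cluster, so [i] is inserted between them. /t/ and /b/ form a stop–stop cluster, so [i] is inserted between them. /woebputbij/ → woebiputibij.
Rule 3 (final e-epenthesis): the form ends in the consonant /j/, so [e] is inserted word-finally. /woebiputibij/ → woebiputibije.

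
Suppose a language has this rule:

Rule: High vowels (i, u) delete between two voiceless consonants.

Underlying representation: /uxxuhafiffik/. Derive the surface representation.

uxxhafffk

/u/ is a high vowel flanked by voiceless consonants /x/ and /h/, so it deletes.
/i/ is a high vowel flanked by voiceless consonants /f/ and /f/, so it deletes.
/i/ is a high vowel flanked by voiceless consonants /f/ and /k/, so it deletes.
Surface form: [uxxhafffk].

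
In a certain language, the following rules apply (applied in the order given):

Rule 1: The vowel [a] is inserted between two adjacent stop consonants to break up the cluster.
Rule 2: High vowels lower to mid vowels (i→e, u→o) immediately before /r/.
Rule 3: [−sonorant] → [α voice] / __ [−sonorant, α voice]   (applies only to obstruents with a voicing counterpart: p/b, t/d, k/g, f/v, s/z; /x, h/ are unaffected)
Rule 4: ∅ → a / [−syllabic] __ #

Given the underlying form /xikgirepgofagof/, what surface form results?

xikagerepagofagofa

Rule 1 (stop-cluster a-epenthesis): /k/ and /g/ form a stop–stop cluster, so [a] is inserted between them. /p/ and /g/ form a stop–stop cluster, so [a] is inserted between them. /xikgirepgofagof/ → xikagirepagofagof.
Rule 2 (pre-rhotic lowering): /i/ is a high vowel immediately before /r/, so it lowers to [e]. /xikagirepagofagof/ → xikagerepagofagof.
Rule 3 (regressive voicing assimilation): no segment meets the environment; /xikagerepagofagof/ is unchanged.
Rule 4 (final a-epenthesis): the form ends in the consonant /f/, so [a] is inserted word-finally. /xikagerepagofagof/ → xikagerepagofagofa.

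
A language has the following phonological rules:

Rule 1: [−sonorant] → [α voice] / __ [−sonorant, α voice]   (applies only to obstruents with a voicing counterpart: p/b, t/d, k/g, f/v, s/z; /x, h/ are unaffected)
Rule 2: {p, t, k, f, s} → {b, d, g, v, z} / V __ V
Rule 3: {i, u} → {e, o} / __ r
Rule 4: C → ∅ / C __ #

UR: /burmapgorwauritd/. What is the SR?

bormabgorwaorid

Rule 1 (regressive voicing assimilation): /p/ precedes the voiced obstruent /g/, so it voices to [b] by assimilation. /t/ precedes the voiced obstruent /d/, so it voices to [d] by assimilation. /burmapgorwauritd/ → burmabgorwauridd.
Rule 2 (intervocalic voicing): no segment meets the environment; /burmabgorwauridd/ is unchanged.
Rule 3 (pre-rhotic lowering): /u/ is a high vowel immediately before /r/, so it lowers to [o]. /u/ is a high vowel immediately before /r/, so it lowers to [o]. /burmabgorwauridd/ → bormabgorwaoridd.
Rule 4 (final cluster simplification): /d/ is the second consonant of a word-final cluster /dd/, so it deletes. /bormabgorwaoridd/ → bormabgorwaorid.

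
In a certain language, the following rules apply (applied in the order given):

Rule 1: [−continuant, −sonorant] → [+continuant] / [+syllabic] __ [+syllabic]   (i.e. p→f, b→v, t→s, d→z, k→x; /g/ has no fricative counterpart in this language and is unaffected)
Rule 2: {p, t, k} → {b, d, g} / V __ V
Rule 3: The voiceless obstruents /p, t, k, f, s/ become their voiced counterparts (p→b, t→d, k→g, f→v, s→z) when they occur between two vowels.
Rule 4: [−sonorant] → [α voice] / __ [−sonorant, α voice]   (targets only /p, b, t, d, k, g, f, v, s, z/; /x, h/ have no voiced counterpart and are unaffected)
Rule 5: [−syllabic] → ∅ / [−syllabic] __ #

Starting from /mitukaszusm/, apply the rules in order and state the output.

Rule 1 (intervocalic spirantization): /t/ is a stop between vowels /i/ and /u/, so it spirantizes to the fricative [s]. /k/ is a stop between vowels /u/ and /a/, so it spirantizes to the fricative [x]. /mitukaszusm/ → misuxaszusm.
Rule 2 (intervocalic voicing): no segment meets the environment; /misuxaszusm/ is unchanged.
Rule 3 (intervocalic voicing): /s/ is a voiceless obstruent between vowels /i/ and /u/, so it voices to [z]. /misuxaszusm/ → mizuxaszusm.
Rule 4 (regressive voicing assimilation): /s/ precedes the voiced obstruent /z/, so it voices to [z] by assimilation. /mizuxaszusm/ → mizuxazzusm.
Rule 5 (final cluster simplification): /m/ is the second consonant of a word-final cluster /sm/, so it deletes. /mizuxazzusm/ → mizuxazzus.

mizuxazzus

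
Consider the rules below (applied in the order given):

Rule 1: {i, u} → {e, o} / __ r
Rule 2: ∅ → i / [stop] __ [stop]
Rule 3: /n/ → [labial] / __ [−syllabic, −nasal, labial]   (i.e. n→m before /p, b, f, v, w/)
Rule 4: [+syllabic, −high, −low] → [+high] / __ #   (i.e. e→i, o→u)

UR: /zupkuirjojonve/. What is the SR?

zupikuerjojomvi

Rule 1 (pre-rhotic lowering): /i/ is a high vowel immediately before /r/, so it lowers to [e]. /zupkuirjojonve/ → zupkuerjojonve.
Rule 2 (stop-cluster i-epenthesis): /p/ and /k/ form a stop–stop cluster, so [i] is inserted between them. /zupkuerjojonve/ → zupikuerjojonve.
Rule 3 (nasal place assimilation): /n/ precedes the labial consonant /v/, so it assimilates in place to [m]. /zupikuerjojonve/ → zupikuerjojomve.
Rule 4 (final vowel raising): /e/ is a mid vowel in word-final position, so it raises to [i]. /zupikuerjojomve/ → zupikuerjojomvi.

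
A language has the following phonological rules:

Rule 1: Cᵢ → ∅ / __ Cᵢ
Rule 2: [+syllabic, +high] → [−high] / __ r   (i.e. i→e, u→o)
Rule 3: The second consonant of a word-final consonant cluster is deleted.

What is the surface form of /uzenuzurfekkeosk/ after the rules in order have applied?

Rule 1 (degemination): /kk/ is a geminate; the first /k/ deletes. /uzenuzurfekkeosk/ → uzenuzurfekeosk.
Rule 2 (pre-rhotic lowering): /u/ is a high vowel immediately before /r/, so it lowers to [o]. /uzenuzurfekeosk/ → uzenuzorfekeosk.
Rule 3 (final cluster simplification): /k/ is the second consonant of a word-final cluster /sk/, so it deletes. /uzenuzorfekeosk/ → uzenuzorfekeos.

uzenuzorfekeos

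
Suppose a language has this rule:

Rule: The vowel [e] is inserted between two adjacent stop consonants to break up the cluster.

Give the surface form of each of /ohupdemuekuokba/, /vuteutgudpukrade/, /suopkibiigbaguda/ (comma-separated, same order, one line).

/ohupdemuekuokba/: /p/ and /d/ form a stop–stop cluster, so [e] is inserted between them. /k/ and /b/ form a stop–stop cluster, so [e] is inserted between them. → [ohupedemuekuokeba].
/vuteutgudpukrade/: /t/ and /g/ form a stop–stop cluster, so [e] is inserted between them. /d/ and /p/ form a stop–stop cluster, so [e] is inserted between them. → [vuteutegudepukrade].
/suopkibiigbaguda/: /p/ and /k/ form a stop–stop cluster, so [e] is inserted between them. /g/ and /b/ form a stop–stop cluster, so [e] is inserted between them. → [suopekibiigebaguda].

ohupedemuekuokeba, vuteutegudepukrade, suopekibiigebaguda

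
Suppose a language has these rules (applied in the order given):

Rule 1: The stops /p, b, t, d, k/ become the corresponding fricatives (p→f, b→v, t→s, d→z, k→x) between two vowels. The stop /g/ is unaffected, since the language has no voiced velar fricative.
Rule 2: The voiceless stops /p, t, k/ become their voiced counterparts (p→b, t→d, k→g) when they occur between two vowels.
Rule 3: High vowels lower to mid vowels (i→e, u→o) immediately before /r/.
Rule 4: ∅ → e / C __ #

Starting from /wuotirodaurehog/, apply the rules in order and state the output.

Rule 1 (intervocalic spirantization): /t/ is a stop between vowels /o/ and /i/, so it spirantizes to the fricative [s]. /d/ is a stop between vowels /o/ and /a/, so it spirantizes to the fricative [z]. /wuotirodaurehog/ → wuosirozaurehog.
Rule 2 (intervocalic voicing): no segment meets the environment; /wuosirozaurehog/ is unchanged.
Rule 3 (pre-rhotic lowering): /i/ is a high vowel immediately before /r/, so it lowers to [e]. /u/ is a high vowel immediately before /r/, so it lowers to [o]. /wuosirozaurehog/ → wuoserozaorehog.
Rule 4 (final e-epenthesis): the form ends in the consonant /g/, so [e] is inserted word-finally. /wuoserozaorehog/ → wuoserozaorehoge.

wuoserozaorehoge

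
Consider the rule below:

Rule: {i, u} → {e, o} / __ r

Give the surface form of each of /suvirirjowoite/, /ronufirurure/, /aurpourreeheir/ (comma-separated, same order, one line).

/suvirirjowoite/: /i/ is a high vowel immediately before /r/, so it lowers to [e]. /i/ is a high vowel immediately before /r/, so it lowers to [e]. → [suvererjowoite].
/ronufirurure/: /i/ is a high vowel immediately before /r/, so it lowers to [e]. /u/ is a high vowel immediately before /r/, so it lowers to [o]. /u/ is a high vowel immediately before /r/, so it lowers to [o]. → [ronuferorore].
/aurpourreeheir/: /u/ is a high vowel immediately before /r/, so it lowers to [o]. /u/ is a high vowel immediately before /r/, so it lowers to [o]. /i/ is a high vowel immediately before /r/, so it lowers to [e]. → [aorpoorreeheer].

suvererjowoite, ronuferorore, aorpoorreeheer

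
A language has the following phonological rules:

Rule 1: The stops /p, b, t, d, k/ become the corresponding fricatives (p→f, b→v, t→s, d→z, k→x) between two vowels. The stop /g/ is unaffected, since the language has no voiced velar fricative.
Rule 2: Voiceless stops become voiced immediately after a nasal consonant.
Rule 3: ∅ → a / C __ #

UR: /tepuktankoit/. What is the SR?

tefuktangoita

Rule 1 (intervocalic spirantization): /p/ is a stop between vowels /e/ and /u/, so it spirantizes to the fricative [f]. /tepuktankoit/ → tefuktankoit.
Rule 2 (post-nasal voicing): /k/ is a voiceless stop immediately after the nasal /n/, so it voices to [g]. /tefuktankoit/ → tefuktangoit.
Rule 3 (final a-epenthesis): the form ends in the consonant /t/, so [a] is inserted word-finally. /tefuktangoit/ → tefuktangoita.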